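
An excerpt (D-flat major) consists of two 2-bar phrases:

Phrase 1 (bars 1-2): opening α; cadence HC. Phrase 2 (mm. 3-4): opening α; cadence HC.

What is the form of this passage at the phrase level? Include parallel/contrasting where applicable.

repeated phrase

Both phrases have the same opening (α) and the same cadence (half cadence): the second is a restatement, not a consequent, so this is a repeated phrase rather than a period.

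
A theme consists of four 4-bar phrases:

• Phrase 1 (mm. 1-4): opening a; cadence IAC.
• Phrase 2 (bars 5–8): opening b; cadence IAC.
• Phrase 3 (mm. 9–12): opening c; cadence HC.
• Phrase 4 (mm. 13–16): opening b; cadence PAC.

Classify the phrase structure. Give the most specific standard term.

contrasting double period

Four phrases in two halves: the first half (mm. 1–8) ends with an imperfect authentic cadence, the second (mm. 9-16) with a perfect authentic cadence — a large antecedent–consequent pair, i.e. a double period.
Phrase 3 begins with different material from phrase 1, making it contrasting.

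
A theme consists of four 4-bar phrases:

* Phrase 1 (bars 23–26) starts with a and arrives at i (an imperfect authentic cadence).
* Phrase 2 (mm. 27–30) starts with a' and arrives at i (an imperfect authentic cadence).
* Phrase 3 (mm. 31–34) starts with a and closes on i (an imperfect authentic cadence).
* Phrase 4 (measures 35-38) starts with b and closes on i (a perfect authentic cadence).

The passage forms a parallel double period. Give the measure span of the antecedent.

In a double period the first pair of phrases (ending imperfect authentic cadence) is the large antecedent and the second pair (ending perfect authentic cadence) is the large consequent; the antecedent is measures 23–30.

measures 23–30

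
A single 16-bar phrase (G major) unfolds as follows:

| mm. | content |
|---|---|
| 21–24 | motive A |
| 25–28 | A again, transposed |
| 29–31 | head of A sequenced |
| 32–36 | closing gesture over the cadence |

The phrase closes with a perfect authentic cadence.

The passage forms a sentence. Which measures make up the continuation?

After the presentation (measures 21–28), the continuation covers the fragmentation through the cadence: mm. 29–36.

measures 29–36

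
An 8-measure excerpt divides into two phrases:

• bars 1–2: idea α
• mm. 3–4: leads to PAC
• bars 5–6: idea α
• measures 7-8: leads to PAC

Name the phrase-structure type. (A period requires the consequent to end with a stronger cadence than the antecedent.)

Both phrases have the same opening (α) and the same cadence (perfect authentic cadence): the second is a restatement, not a consequent, so this is a repeated phrase rather than a period.

repeated phrase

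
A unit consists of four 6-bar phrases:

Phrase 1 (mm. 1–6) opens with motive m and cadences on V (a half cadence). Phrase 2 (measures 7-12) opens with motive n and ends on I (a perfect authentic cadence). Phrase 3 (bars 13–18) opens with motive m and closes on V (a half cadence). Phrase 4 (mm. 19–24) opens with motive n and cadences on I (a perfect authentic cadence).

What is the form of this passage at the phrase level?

The cadence pattern HC–PAC–HC–PAC is weak–strong twice, and phrases 3–4 restate phrases 1–2: a period heard twice, not a double period (which would end weakly at phrase 2).

repeated period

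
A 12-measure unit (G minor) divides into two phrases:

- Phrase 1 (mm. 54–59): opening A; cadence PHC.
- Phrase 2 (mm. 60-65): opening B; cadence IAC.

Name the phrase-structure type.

contrasting period

Phrase 1 ends with a Phrygian half cadence (weaker) and phrase 2 with an imperfect authentic cadence (stronger): antecedent + consequent = a period.
The two phrases open with different material (A / B), so the period is contrasting.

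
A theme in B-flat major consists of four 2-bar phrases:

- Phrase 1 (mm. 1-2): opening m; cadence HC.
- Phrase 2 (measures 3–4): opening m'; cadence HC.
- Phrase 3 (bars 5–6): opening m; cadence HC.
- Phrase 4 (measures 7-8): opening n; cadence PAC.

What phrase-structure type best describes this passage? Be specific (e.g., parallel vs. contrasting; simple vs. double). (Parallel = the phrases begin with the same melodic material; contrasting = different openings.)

parallel double period

Four phrases in two halves: the first half (mm. 1–4) ends with a half cadence, the second (mm. 5–8) with a perfect authentic cadence — a large antecedent–consequent pair, i.e. a double period.
Phrase 3 begins with the same material as phrase 1, making it parallel.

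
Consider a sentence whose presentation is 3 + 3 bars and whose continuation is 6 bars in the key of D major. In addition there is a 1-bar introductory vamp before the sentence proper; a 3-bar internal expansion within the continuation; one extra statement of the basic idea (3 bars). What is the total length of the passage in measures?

Basic sentence: 3 + 3 + 6 = 12 bars.
12 (basic form) + 1 (introduction) + 3 (internal expansion) + 3 (extra statement) = 19.

19 measures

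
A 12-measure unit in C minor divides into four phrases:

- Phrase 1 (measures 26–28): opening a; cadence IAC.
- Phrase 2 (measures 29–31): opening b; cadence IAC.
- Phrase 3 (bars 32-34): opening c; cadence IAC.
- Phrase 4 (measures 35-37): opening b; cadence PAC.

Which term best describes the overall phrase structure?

contrasting double period

Four phrases in two halves: the first half (bars 26-31) ends with an imperfect authentic cadence, the second (bars 32–37) with a perfect authentic cadence — a large antecedent–consequent pair, i.e. a double period.
Phrase 3 begins with different material from phrase 1, making it contrasting.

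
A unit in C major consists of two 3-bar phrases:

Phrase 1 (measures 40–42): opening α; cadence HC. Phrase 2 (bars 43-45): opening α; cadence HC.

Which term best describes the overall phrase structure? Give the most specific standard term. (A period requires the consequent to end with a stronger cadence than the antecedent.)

repeated phrase

Both phrases have the same opening (α) and the same cadence (half cadence): the second is a restatement, not a consequent, so this is a repeated phrase rather than a period.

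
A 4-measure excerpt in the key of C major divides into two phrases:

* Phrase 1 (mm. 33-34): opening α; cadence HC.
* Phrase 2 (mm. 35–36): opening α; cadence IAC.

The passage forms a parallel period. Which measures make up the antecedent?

measures 33–34

The antecedent is the phrase ending with the weaker cadence (half cadence, phrase 1) and the consequent the one ending more conclusively (imperfect authentic cadence, phrase 2); the antecedent is measures 33-34.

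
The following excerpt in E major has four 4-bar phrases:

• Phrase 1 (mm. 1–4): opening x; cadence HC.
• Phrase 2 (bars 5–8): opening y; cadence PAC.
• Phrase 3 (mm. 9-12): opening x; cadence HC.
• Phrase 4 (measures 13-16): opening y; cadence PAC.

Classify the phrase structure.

repeated period

The cadence pattern HC–PAC–HC–PAC is weak–strong twice, and phrases 3–4 restate phrases 1–2: a period heard twice, not a double period (which would end weakly at phrase 2).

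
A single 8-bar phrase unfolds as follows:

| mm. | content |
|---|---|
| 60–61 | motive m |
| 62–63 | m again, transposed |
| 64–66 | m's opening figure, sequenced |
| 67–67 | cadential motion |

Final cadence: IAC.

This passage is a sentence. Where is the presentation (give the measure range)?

The presentation of a sentence is the basic idea (mm. 60–61) plus its repetition (mm. 62-63); the presentation is therefore mm. 60–63.

measures 60–63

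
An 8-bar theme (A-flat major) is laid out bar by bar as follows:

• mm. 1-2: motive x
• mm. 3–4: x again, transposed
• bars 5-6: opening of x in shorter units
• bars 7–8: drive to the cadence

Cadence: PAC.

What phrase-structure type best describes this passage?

Basic idea (mm. 1–2) + its repetition (bars 3–4) form the presentation; fragmentation and cadence (measures 5–8) form the continuation — the 8-bar whole is a sentence.

sentence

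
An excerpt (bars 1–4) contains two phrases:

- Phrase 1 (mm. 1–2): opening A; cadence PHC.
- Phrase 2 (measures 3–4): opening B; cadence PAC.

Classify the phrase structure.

Phrase 1 ends with a Phrygian half cadence (weaker) and phrase 2 with a perfect authentic cadence (stronger): antecedent + consequent = a period.
The two phrases open with different material (A / B), so the period is contrasting.

contrasting period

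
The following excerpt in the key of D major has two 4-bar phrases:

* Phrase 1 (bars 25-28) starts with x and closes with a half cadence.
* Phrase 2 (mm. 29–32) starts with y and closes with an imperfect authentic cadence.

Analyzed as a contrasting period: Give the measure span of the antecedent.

measures 25–28

The antecedent is the phrase ending with the weaker cadence (half cadence, phrase 1) and the consequent the one ending more conclusively (imperfect authentic cadence, phrase 2); the antecedent is mm. 25–28.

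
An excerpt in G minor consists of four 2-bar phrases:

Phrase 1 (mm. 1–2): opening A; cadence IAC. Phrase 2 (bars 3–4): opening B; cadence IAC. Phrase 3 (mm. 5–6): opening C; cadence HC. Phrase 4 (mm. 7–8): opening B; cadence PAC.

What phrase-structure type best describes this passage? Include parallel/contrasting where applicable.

Four phrases in two halves: the first half (mm. 1–4) ends with an imperfect authentic cadence, the second (mm. 5–8) with a perfect authentic cadence — a large antecedent–consequent pair, i.e. a double period.
Phrase 3 begins with different material from phrase 1, making it contrasting.

contrasting double period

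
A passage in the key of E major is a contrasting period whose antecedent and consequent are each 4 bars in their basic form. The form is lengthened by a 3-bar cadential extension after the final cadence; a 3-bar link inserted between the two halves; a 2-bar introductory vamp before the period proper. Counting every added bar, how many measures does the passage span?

Basic contrasting period: 4 + 4 = 8 bars.
8 (basic form) + 3 (cadential extension) + 3 (link) + 2 (introduction) = 16.

16 measures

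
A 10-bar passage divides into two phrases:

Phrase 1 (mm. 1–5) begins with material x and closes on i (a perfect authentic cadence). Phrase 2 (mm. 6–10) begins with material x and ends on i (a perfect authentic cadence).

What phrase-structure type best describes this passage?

repeated phrase

Both phrases have the same opening (x) and the same cadence (perfect authentic cadence): the second is a restatement, not a consequent, so this is a repeated phrase rather than a period.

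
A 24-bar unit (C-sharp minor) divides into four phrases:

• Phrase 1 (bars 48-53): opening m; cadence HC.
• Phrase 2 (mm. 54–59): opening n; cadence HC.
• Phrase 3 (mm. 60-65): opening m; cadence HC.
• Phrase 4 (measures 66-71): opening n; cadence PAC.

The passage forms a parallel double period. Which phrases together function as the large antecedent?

phrases 1 and 2

In a double period the first pair of phrases (ending half cadence) is the large antecedent and the second pair (ending perfect authentic cadence) is the large consequent; the antecedent is phrases 1 and 2.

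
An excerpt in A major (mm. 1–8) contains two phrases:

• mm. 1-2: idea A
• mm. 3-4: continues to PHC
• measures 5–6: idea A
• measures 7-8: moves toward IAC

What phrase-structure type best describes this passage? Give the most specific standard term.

Phrase 1 ends with a Phrygian half cadence (weaker) and phrase 2 with an imperfect authentic cadence (stronger): antecedent + consequent = a period.
The two phrases open with the same material (A / A), so the period is parallel.

parallel period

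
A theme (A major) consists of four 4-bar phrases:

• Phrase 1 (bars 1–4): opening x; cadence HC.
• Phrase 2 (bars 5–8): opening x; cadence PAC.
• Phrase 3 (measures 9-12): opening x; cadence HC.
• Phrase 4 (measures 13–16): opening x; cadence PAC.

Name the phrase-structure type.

The cadence pattern HC–PAC–HC–PAC is weak–strong twice, and phrases 3–4 restate phrases 1–2: a period heard twice, not a double period (which would end weakly at phrase 2).

repeated period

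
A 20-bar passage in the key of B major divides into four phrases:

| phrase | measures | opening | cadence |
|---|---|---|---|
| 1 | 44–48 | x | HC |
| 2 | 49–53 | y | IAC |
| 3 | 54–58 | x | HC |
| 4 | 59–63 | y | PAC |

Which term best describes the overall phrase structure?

parallel double period

Four phrases in two halves: the first half (measures 44-53) ends with an imperfect authentic cadence, the second (mm. 54–63) with a perfect authentic cadence — a large antecedent–consequent pair, i.e. a double period.
Phrase 3 begins with the same material as phrase 1, making it parallel.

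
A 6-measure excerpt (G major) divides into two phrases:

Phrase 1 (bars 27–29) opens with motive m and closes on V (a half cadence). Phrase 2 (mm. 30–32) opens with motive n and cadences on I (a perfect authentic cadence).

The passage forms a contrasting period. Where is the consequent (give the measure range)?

The antecedent is the phrase ending with the weaker cadence (half cadence, phrase 1) and the consequent the one ending more conclusively (perfect authentic cadence, phrase 2); the consequent is measures 30–32.

measures 30–32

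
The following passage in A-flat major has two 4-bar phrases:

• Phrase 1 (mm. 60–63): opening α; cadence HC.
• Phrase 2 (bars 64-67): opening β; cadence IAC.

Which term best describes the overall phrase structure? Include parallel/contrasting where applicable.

contrasting period

Phrase 1 ends with a half cadence (weaker) and phrase 2 with an imperfect authentic cadence (stronger): antecedent + consequent = a period.
The two phrases open with different material (α / β), so the period is contrasting.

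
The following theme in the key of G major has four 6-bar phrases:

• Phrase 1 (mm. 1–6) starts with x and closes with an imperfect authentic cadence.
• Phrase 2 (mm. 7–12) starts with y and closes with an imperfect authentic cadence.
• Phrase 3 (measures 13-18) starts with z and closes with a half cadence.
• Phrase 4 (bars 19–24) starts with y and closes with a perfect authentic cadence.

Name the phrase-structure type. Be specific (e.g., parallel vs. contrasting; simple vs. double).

contrasting double period

Four phrases in two halves: the first half (bars 1–12) ends with an imperfect authentic cadence, the second (measures 13–24) with a perfect authentic cadence — a large antecedent–consequent pair, i.e. a double period.
Phrase 3 begins with different material from phrase 1, making it contrasting.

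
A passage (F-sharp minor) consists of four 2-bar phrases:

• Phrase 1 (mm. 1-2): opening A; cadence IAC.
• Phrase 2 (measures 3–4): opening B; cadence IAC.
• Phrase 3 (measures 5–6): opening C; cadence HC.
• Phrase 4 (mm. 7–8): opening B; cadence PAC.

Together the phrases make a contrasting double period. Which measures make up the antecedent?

In a double period the first pair of phrases (ending imperfect authentic cadence) is the large antecedent and the second pair (ending perfect authentic cadence) is the large consequent; the antecedent is measures 1–4.

measures 1–4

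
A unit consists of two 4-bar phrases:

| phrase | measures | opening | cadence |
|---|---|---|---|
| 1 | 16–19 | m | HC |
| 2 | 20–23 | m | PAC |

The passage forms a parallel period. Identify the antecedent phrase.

phrase 1

The phrase ending with the weaker cadence (half cadence) is the antecedent; the one ending more conclusively (perfect authentic cadence) is the consequent. The antecedent is phrase 1.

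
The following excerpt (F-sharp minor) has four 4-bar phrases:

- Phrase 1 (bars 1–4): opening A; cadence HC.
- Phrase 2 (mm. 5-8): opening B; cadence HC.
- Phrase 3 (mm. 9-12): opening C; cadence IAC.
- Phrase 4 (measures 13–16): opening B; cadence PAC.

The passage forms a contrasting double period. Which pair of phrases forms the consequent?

phrases 3 and 4

In a double period the first pair of phrases (ending half cadence) is the large antecedent and the second pair (ending perfect authentic cadence) is the large consequent; the consequent is phrases 3 and 4.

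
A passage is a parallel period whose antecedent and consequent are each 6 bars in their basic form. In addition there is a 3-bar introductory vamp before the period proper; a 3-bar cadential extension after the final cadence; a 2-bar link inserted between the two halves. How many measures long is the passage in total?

20 measures

Basic parallel period: 6 + 6 = 12 bars.
12 (basic form) + 3 (introduction) + 3 (cadential extension) + 2 (link) = 20.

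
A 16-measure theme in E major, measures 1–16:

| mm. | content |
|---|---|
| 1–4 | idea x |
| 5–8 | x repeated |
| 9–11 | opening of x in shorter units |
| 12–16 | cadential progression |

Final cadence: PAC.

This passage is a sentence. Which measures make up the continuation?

After the presentation (measures 1–8), the continuation covers the fragmentation through the cadence: mm. 9–16.

measures 9–16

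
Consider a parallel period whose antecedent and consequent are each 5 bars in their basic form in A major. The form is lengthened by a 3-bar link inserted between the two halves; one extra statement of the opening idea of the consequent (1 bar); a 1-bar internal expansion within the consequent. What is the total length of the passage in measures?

15 measures

Basic parallel period: 5 + 5 = 10 bars.
10 (basic form) + 3 (link) + 1 (extra statement) + 1 (internal expansion) = 15.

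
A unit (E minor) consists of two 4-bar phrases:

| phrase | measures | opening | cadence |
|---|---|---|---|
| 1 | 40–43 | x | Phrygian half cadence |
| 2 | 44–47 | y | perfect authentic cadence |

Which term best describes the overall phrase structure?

contrasting period

Phrase 1 ends with a Phrygian half cadence (weaker) and phrase 2 with a perfect authentic cadence (stronger): antecedent + consequent = a period.
The two phrases open with different material (x / y), so the period is contrasting.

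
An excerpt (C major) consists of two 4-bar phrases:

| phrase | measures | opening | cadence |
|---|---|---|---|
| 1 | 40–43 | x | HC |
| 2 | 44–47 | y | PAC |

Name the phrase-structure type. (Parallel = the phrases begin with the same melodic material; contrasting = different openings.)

Phrase 1 ends with a half cadence (weaker) and phrase 2 with a perfect authentic cadence (stronger): antecedent + consequent = a period.
The two phrases open with different material (x / y), so the period is contrasting.

contrasting period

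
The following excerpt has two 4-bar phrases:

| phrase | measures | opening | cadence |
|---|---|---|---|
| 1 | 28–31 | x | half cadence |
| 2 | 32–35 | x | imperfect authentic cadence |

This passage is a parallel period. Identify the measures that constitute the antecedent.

measures 28–31

The antecedent is the phrase ending with the weaker cadence (half cadence, phrase 1) and the consequent the one ending more conclusively (imperfect authentic cadence, phrase 2); the antecedent is mm. 28–31.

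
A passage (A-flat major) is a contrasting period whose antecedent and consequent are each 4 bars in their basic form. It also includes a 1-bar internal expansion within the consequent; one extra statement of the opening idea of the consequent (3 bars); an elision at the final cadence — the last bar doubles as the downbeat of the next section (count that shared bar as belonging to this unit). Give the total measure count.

12 measures

Basic contrasting period: 4 + 4 = 8 bars.
8 (basic form) + 1 (internal expansion) + 3 (extra statement) = 12.
The elision shares a bar with the next section but does not change this unit's count.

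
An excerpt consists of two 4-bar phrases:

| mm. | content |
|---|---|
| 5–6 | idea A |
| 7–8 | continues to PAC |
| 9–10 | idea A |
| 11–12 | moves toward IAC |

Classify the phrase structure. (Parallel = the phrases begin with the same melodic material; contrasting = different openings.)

phrase group

The second phrase closes with an imperfect authentic cadence, which is not stronger than the first phrase's perfect authentic cadence; without a weak→strong cadential pair there is no antecedent–consequent relationship, so this is a phrase group rather than a period.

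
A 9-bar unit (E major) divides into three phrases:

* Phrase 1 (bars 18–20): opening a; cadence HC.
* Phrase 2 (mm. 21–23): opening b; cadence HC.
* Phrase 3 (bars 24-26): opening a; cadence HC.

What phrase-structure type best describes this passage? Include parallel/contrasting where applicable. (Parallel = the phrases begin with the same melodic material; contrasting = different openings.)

phrase group

The final phrase closes with a half cadence, which is not stronger than the preceding half cadence; the 3 phrases lack an overall antecedent–consequent design and so form a phrase group.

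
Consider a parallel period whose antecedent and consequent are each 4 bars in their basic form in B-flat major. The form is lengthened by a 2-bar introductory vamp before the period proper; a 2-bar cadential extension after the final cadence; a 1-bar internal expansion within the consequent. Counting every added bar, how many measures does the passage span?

13 measures

Basic parallel period: 4 + 4 = 8 bars.
8 (basic form) + 2 (introduction) + 2 (cadential extension) + 1 (internal expansion) = 13.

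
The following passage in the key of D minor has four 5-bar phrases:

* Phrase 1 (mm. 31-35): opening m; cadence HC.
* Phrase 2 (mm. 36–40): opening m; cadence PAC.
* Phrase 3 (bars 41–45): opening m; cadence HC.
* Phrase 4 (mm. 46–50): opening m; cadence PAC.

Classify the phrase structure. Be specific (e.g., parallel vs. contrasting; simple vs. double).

repeated period

The cadence pattern HC–PAC–HC–PAC is weak–strong twice, and phrases 3–4 restate phrases 1–2: a period heard twice, not a double period (which would end weakly at phrase 2).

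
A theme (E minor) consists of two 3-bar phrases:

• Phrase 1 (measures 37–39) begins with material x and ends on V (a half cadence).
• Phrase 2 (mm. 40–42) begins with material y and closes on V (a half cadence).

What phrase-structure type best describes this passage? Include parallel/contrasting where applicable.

phrase group

The second phrase closes with a half cadence, which is not stronger than the first phrase's half cadence; without a weak→strong cadential pair there is no antecedent–consequent relationship, so this is a phrase group rather than a period.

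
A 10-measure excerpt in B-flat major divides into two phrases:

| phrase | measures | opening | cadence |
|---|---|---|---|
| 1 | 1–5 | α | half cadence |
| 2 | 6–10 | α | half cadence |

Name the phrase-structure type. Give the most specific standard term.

Both phrases have the same opening (α) and the same cadence (half cadence): the second is a restatement, not a consequent, so this is a repeated phrase rather than a period.

repeated phrase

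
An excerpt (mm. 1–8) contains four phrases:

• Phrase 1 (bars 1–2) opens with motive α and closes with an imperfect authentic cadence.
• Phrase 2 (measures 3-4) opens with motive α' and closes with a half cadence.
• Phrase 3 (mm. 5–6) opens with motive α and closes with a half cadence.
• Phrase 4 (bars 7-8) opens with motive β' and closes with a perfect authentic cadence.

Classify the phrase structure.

Four phrases in two halves: the first half (mm. 1–4) ends with a half cadence, the second (mm. 5–8) with a perfect authentic cadence — a large antecedent–consequent pair, i.e. a double period.
Phrase 3 begins with the same material as phrase 1, making it parallel.

parallel double period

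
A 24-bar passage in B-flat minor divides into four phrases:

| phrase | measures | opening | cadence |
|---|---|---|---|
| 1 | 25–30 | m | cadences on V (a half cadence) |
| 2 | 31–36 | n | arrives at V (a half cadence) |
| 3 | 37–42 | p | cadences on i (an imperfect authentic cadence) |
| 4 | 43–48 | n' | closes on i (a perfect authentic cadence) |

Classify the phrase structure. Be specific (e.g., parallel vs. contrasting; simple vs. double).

contrasting double period

Four phrases in two halves: the first half (mm. 25-36) ends with a half cadence, the second (bars 37-48) with a perfect authentic cadence — a large antecedent–consequent pair, i.e. a double period.
Phrase 3 begins with different material from phrase 1, making it contrasting.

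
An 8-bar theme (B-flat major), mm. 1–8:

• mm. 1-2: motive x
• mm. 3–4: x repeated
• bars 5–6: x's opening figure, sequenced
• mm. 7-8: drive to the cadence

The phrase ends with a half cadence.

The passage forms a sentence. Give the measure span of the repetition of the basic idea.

measures 3–4

The presentation of a sentence is the basic idea (bars 1-2) plus its repetition (mm. 3-4); the repetition of the basic idea is therefore mm. 3–4.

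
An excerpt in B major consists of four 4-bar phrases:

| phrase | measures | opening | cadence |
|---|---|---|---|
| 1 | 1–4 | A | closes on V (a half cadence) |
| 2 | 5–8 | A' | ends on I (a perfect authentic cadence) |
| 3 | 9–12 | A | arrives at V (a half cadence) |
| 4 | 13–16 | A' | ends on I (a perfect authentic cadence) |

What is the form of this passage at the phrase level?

repeated period

The cadence pattern HC–PAC–HC–PAC is weak–strong twice, and phrases 3–4 restate phrases 1–2: a period heard twice, not a double period (which would end weakly at phrase 2).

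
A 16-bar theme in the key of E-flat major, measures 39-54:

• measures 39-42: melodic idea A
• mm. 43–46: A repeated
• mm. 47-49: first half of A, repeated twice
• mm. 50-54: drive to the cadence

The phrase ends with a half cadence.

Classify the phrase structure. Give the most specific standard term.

Basic idea (bars 39–42) + its repetition (measures 43–46) form the presentation; fragmentation and cadence (measures 47–54) form the continuation — the 16-bar whole is a sentence.

sentence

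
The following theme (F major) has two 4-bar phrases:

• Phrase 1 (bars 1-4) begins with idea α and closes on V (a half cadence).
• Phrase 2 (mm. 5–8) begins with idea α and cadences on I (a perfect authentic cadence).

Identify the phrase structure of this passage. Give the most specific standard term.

parallel period

Phrase 1 ends with a half cadence (weaker) and phrase 2 with a perfect authentic cadence (stronger): antecedent + consequent = a period.
The two phrases open with the same material (α / α), so the period is parallel.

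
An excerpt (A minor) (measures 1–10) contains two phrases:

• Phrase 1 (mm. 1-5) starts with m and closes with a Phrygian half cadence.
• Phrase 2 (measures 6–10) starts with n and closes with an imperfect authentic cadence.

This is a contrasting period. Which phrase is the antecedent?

The phrase ending with the weaker cadence (Phrygian half cadence) is the antecedent; the one ending more conclusively (imperfect authentic cadence) is the consequent. The antecedent is phrase 1.

phrase 1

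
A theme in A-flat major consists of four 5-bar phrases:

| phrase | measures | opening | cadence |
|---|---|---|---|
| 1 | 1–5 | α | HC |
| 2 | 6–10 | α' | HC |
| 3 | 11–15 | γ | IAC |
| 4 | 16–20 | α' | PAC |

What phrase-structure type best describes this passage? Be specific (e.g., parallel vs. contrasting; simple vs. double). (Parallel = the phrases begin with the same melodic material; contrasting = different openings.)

Four phrases in two halves: the first half (mm. 1–10) ends with a half cadence, the second (mm. 11–20) with a perfect authentic cadence — a large antecedent–consequent pair, i.e. a double period.
Phrase 3 begins with different material from phrase 1, making it contrasting.

contrasting double period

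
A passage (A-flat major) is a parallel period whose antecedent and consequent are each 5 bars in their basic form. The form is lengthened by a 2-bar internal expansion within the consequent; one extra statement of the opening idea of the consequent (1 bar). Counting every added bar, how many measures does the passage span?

13 measures

Basic parallel period: 5 + 5 = 10 bars.
10 (basic form) + 2 (internal expansion) + 1 (extra statement) = 13.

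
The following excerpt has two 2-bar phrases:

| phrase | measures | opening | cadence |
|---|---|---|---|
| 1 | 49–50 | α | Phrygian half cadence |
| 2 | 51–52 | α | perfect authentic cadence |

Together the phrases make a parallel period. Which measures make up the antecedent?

The phrase ending with the weaker cadence (Phrygian half cadence) is the antecedent; the one ending more conclusively (perfect authentic cadence) is the consequent. The antecedent is measures 49–50.

measures 49–50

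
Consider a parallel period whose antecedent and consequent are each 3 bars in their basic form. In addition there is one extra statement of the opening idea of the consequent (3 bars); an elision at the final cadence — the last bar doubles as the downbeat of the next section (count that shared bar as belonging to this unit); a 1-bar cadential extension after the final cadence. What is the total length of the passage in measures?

10 measures

Basic parallel period: 3 + 3 = 6 bars.
6 (basic form) + 3 (extra statement) + 1 (cadential extension) = 10.
The elision shares a bar with the next section but does not change this unit's count.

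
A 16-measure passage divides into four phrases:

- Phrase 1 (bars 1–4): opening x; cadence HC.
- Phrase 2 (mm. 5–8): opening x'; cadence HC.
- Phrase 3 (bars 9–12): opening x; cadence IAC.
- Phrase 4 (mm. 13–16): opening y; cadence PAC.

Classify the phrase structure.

parallel double period

Four phrases in two halves: the first half (measures 1-8) ends with a half cadence, the second (bars 9–16) with a perfect authentic cadence — a large antecedent–consequent pair, i.e. a double period.
Phrase 3 begins with the same material as phrase 1, making it parallel.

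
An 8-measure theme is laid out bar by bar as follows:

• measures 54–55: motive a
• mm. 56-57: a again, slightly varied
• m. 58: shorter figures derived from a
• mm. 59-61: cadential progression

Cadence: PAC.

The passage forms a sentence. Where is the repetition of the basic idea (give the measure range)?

The presentation of a sentence is the basic idea (mm. 54-55) plus its repetition (mm. 56-57); the repetition of the basic idea is therefore measures 56-57.

measures 56–57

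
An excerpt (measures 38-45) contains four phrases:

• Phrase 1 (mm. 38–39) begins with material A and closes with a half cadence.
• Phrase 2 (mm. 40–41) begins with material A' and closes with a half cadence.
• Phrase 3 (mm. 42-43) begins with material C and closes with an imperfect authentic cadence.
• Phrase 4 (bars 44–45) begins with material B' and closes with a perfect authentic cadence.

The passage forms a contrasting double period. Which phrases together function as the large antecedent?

In a double period the first pair of phrases (ending half cadence) is the large antecedent and the second pair (ending perfect authentic cadence) is the large consequent; the antecedent is phrases 1 and 2.

phrases 1 and 2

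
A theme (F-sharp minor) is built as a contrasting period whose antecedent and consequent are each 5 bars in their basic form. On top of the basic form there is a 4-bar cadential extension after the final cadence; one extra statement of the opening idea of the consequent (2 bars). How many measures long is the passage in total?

Basic contrasting period: 5 + 5 = 10 bars.
10 (basic form) + 4 (cadential extension) + 2 (extra statement) = 16.

16 measures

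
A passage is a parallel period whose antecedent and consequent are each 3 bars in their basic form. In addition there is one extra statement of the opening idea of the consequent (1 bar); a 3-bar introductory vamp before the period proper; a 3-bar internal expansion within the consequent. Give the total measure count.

13 measures

Basic parallel period: 3 + 3 = 6 bars.
6 (basic form) + 1 (extra statement) + 3 (introduction) + 3 (internal expansion) = 13.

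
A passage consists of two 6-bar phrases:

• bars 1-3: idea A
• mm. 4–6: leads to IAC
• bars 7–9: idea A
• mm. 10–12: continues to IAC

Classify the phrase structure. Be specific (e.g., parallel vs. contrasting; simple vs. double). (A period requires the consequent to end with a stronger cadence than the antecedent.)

Both phrases have the same opening (A) and the same cadence (imperfect authentic cadence): the second is a restatement, not a consequent, so this is a repeated phrase rather than a period.

repeated phrase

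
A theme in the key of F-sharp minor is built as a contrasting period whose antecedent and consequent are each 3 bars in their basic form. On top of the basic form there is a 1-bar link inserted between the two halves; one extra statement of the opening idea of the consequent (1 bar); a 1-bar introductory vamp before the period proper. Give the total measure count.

9 measures

Basic contrasting period: 3 + 3 = 6 bars.
6 (basic form) + 1 (link) + 1 (extra statement) + 1 (introduction) = 9.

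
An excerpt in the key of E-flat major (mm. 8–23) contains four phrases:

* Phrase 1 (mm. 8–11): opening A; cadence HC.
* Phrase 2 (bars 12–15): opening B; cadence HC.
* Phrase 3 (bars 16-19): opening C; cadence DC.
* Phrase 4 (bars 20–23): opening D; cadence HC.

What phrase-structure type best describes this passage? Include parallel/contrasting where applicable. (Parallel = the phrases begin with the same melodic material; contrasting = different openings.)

phrase group

Phrase 4 ends with a half cadence, no stronger than phrase 2's half cadence, so the four phrases do not form a double period; nor do phrases 3–4 duplicate 1–2, so it is not a repeated period. With no phrase reaching a conclusive cadence, the passage is a phrase group.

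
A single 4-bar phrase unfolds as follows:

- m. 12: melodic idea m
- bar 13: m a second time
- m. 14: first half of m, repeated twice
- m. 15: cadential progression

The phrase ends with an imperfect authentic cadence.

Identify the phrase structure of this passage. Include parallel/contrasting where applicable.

Basic idea (m. 12) + its repetition (bar 13) form the presentation; fragmentation and cadence (measures 14-15) form the continuation — the 4-bar whole is a sentence.

sentence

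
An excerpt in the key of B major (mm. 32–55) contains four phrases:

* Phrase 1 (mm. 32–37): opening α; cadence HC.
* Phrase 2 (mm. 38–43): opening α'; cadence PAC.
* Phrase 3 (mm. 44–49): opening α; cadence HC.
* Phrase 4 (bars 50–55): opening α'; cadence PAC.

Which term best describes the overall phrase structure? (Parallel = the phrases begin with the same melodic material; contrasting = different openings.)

repeated period

The cadence pattern HC–PAC–HC–PAC is weak–strong twice, and phrases 3–4 restate phrases 1–2: a period heard twice, not a double period (which would end weakly at phrase 2).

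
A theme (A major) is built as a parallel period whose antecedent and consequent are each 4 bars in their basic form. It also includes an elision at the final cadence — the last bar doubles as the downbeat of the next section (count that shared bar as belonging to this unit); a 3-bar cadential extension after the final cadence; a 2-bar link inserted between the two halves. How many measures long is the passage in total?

Basic parallel period: 4 + 4 = 8 bars.
8 (basic form) + 3 (cadential extension) + 2 (link) = 13.
The elision shares a bar with the next section but does not change this unit's count.

13 measures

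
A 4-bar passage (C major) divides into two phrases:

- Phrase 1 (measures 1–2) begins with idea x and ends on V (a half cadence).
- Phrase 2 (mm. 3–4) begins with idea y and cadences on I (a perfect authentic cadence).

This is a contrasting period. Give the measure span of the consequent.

measures 3–4

The phrase ending with the weaker cadence (half cadence) is the antecedent; the one ending more conclusively (perfect authentic cadence) is the consequent. The consequent is measures 3–4.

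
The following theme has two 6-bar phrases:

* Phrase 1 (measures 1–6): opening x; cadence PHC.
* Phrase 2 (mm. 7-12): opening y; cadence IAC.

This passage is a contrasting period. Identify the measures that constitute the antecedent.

measures 1–6

The antecedent is the phrase ending with the weaker cadence (Phrygian half cadence, phrase 1) and the consequent the one ending more conclusively (imperfect authentic cadence, phrase 2); the antecedent is measures 1–6.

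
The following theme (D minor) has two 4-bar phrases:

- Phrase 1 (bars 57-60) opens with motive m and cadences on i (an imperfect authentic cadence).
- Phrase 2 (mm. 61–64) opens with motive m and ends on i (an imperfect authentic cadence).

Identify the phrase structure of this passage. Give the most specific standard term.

repeated phrase

Both phrases have the same opening (m) and the same cadence (imperfect authentic cadence): the second is a restatement, not a consequent, so this is a repeated phrase rather than a period.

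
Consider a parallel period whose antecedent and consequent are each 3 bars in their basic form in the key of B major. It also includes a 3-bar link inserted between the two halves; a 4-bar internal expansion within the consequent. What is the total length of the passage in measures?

Basic parallel period: 3 + 3 = 6 bars.
6 (basic form) + 3 (link) + 4 (internal expansion) = 13.

13 measures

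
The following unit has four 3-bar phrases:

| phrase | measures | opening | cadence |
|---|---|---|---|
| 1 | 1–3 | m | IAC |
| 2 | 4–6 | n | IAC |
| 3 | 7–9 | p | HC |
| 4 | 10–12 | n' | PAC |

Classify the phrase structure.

contrasting double period

Four phrases in two halves: the first half (mm. 1-6) ends with an imperfect authentic cadence, the second (mm. 7–12) with a perfect authentic cadence — a large antecedent–consequent pair, i.e. a double period.
Phrase 3 begins with different material from phrase 1, making it contrasting.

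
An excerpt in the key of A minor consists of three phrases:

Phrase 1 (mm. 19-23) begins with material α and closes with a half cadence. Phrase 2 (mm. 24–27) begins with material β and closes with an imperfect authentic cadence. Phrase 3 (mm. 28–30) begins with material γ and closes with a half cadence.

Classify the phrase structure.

phrase group

The final phrase closes with a half cadence, which is not stronger than the preceding imperfect authentic cadence; the 3 phrases lack an overall antecedent–consequent design and so form a phrase group.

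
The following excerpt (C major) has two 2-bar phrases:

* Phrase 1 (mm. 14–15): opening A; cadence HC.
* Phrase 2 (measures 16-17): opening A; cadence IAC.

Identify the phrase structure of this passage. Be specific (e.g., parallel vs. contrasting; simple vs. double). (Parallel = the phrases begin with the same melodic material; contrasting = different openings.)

parallel period

Phrase 1 ends with a half cadence (weaker) and phrase 2 with an imperfect authentic cadence (stronger): antecedent + consequent = a period.
The two phrases open with the same material (A / A), so the period is parallel.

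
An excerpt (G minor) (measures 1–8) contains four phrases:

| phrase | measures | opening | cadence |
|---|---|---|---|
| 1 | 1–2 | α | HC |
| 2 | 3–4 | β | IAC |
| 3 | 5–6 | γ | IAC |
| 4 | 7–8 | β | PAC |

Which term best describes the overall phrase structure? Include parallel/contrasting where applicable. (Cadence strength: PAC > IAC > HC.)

contrasting double period

Four phrases in two halves: the first half (bars 1–4) ends with an imperfect authentic cadence, the second (bars 5-8) with a perfect authentic cadence — a large antecedent–consequent pair, i.e. a double period.
Phrase 3 begins with different material from phrase 1, making it contrasting.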